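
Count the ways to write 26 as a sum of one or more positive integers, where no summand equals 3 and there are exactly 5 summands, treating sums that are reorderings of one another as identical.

127

Systematic enumeration (by largest part, then next-largest, …) yields 127.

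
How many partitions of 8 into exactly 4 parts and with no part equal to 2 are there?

The partitions of 8 that satisfy the conditions:
5+1+1+1
3+3+1+1

2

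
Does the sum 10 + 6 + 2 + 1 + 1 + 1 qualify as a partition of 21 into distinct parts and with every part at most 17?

No

The parts sum to 21, and the condition 'all summands are distinct' is violated.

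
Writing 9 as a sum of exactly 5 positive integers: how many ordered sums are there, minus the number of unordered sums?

65

Compositions: C(8,4) = 70.
Partitions of 9 into exactly 5 parts: 5.
Difference: 70 − 5 = 65.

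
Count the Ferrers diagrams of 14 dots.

135

A full systematic count gives 135.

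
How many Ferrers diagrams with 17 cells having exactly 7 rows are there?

There are too many to list fully; the first 12 (by largest part) are:
11+1+1+1+1+1+1
10+2+1+1+1+1+1
9+3+1+1+1+1+1
9+2+2+1+1+1+1
8+4+1+1+1+1+1
8+3+2+1+1+1+1
8+2+2+2+1+1+1
7+5+1+1+1+1+1
7+4+2+1+1+1+1
7+3+3+1+1+1+1
7+3+2+2+1+1+1
7+2+2+2+2+1+1
…and 26 more, for 38 total.

38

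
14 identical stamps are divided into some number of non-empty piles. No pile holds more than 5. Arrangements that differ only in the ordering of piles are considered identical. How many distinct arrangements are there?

70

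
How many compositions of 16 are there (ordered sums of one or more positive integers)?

Each of the 15 gaps between 16 units is either a break or not: 2^15 = 32768.

32768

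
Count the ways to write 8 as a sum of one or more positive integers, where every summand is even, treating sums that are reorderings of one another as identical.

5

Listing the qualifying partitions of 8:
8
6 + 2
4 + 4
4 + 2 + 2
2 + 2 + 2 + 2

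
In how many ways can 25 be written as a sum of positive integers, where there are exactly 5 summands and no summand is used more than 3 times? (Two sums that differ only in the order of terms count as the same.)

186

A full systematic count gives 186.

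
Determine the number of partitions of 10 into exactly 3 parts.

Enumerating:
8, 1, 1
7, 2, 1
6, 3, 1
6, 2, 2
5, 4, 1
5, 3, 2
4, 4, 2
4, 3, 3
Counting gives 8.

8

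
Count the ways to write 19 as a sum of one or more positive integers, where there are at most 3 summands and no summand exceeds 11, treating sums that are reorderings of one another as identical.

20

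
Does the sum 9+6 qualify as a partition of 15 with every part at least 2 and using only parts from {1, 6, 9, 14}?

The parts sum to 15, and the condition 'every summand is at least 2' holds; the condition 'each summand belongs to {1, 6, 9, 14}' holds.

Yes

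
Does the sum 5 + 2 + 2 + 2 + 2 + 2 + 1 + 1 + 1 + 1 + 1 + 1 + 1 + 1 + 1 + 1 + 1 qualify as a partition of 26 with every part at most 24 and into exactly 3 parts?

No

The parts sum to 26, and the condition 'there are exactly 3 summands' is violated.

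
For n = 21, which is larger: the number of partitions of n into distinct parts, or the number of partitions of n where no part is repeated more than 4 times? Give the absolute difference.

Partitions of 21 into distinct parts: 76.
Partitions of 21 where no part is repeated more than 4 times: 505.
|76 − 505| = 429.

429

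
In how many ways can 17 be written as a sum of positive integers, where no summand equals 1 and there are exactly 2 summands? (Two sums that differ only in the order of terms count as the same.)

7

The partitions of 17 that satisfy the conditions:
15,2
14,3
13,4
12,5
11,6
10,7
9,8
That's 7 in total.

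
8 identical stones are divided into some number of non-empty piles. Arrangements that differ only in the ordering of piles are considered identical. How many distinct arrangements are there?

22

They are:
8
7, 1
6, 2
6, 1, 1
5, 3
5, 2, 1
5, 1, 1, 1
4, 4
4, 3, 1
4, 2, 2
4, 2, 1, 1
4, 1, 1, 1, 1
3, 3, 2
3, 3, 1, 1
3, 2, 2, 1
3, 2, 1, 1, 1
3, 1, 1, 1, 1, 1
2, 2, 2, 2
2, 2, 2, 1, 1
2, 2, 1, 1, 1, 1
2, 1, 1, 1, 1, 1, 1
1, 1, 1, 1, 1, 1, 1, 1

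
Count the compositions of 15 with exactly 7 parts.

3003

Place 6 bars in the 14 internal gaps of a row of 15 dots: C(14,6) = 3003.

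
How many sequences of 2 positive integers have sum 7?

Place 1 bars in the 6 internal gaps of a row of 7 dots: C(6,1) = 6.

6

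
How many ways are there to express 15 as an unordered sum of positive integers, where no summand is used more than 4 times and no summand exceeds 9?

109

Counting exhaustively, 109 partitions satisfy the conditions.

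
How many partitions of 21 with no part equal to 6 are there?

616

Counting exhaustively, 616 partitions satisfy the conditions.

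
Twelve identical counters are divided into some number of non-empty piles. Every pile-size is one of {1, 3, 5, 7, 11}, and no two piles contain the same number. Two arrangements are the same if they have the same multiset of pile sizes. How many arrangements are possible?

Listing the qualifying partitions of 12:
11 + 1
7 + 5
That's 2 in total.

2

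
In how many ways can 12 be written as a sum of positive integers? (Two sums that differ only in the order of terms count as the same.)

77

There are 77 such partitions.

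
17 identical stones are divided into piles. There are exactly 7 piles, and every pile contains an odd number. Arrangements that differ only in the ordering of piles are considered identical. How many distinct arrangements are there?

Enumerating:
1, 1, 1, 1, 1, 1, 11
1, 1, 1, 1, 1, 3, 9
1, 1, 1, 1, 1, 5, 7
1, 1, 1, 1, 3, 3, 7
1, 1, 1, 1, 3, 5, 5
1, 1, 1, 3, 3, 3, 5
1, 1, 3, 3, 3, 3, 3

7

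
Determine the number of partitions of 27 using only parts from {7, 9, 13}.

Listing the qualifying partitions of 27:
7, 7, 13
9, 9, 9

2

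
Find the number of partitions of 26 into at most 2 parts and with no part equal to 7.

13

Listing the qualifying partitions of 26:
26
25 + 1
24 + 2
23 + 3
22 + 4
21 + 5
20 + 6
18 + 8
17 + 9
16 + 10
15 + 11
14 + 12
13 + 13
That's 13 in total.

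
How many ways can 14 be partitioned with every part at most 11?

131

Direct enumeration gives 131 partitions.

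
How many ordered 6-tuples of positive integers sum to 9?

56

A composition of 9 into 6 positive parts is chosen by placing 5 dividers among the 8 gaps between 9 units: C(8,5) = 56.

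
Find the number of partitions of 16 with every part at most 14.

229

Enumerating by decreasing first part gives 229 partitions in all.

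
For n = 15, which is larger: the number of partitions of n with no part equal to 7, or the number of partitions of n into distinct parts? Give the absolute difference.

Partitions of 15 with no part equal to 7: 154.
Partitions of 15 into distinct parts: 27.
|154 − 27| = 127.

127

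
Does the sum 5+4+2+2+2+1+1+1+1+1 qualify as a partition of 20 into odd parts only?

The parts sum to 20, and the condition 'every summand is odd' is violated.

No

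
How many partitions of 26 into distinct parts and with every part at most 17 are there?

140

There are 140 such partitions.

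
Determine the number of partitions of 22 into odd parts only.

89

Enumerating by decreasing first part gives 89 partitions in all.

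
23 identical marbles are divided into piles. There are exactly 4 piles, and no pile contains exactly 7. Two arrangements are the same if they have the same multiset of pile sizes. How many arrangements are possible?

73

Counting exhaustively, 73 partitions satisfy the conditions.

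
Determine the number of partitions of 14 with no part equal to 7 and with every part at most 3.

24

Listing the qualifying partitions of 14:
3 + 3 + 3 + 3 + 2
3 + 3 + 3 + 3 + 1 + 1
3 + 3 + 3 + 2 + 2 + 1
3 + 3 + 3 + 2 + 1 + 1 + 1
3 + 3 + 3 + 1 + 1 + 1 + 1 + 1
3 + 3 + 2 + 2 + 2 + 2
3 + 3 + 2 + 2 + 2 + 1 + 1
3 + 3 + 2 + 2 + 1 + 1 + 1 + 1
3 + 3 + 2 + 1 + 1 + 1 + 1 + 1 + 1
3 + 3 + 1 + 1 + 1 + 1 + 1 + 1 + 1 + 1
3 + 2 + 2 + 2 + 2 + 2 + 1
3 + 2 + 2 + 2 + 2 + 1 + 1 + 1
3 + 2 + 2 + 2 + 1 + 1 + 1 + 1 + 1
3 + 2 + 2 + 1 + 1 + 1 + 1 + 1 + 1 + 1
3 + 2 + 1 + 1 + 1 + 1 + 1 + 1 + 1 + 1 + 1
3 + 1 + 1 + 1 + 1 + 1 + 1 + 1 + 1 + 1 + 1 + 1
2 + 2 + 2 + 2 + 2 + 2 + 2
2 + 2 + 2 + 2 + 2 + 2 + 1 + 1
2 + 2 + 2 + 2 + 2 + 1 + 1 + 1 + 1
2 + 2 + 2 + 2 + 1 + 1 + 1 + 1 + 1 + 1
2 + 2 + 2 + 1 + 1 + 1 + 1 + 1 + 1 + 1 + 1
2 + 2 + 1 + 1 + 1 + 1 + 1 + 1 + 1 + 1 + 1 + 1
2 + 1 + 1 + 1 + 1 + 1 + 1 + 1 + 1 + 1 + 1 + 1 + 1
1 + 1 + 1 + 1 + 1 + 1 + 1 + 1 + 1 + 1 + 1 + 1 + 1 + 1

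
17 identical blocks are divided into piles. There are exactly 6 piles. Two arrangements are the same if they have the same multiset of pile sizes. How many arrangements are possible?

44

There are too many to list fully; the first 12 (by largest part) are:
12+1+1+1+1+1
11+2+1+1+1+1
10+3+1+1+1+1
10+2+2+1+1+1
9+4+1+1+1+1
9+3+2+1+1+1
9+2+2+2+1+1
8+5+1+1+1+1
8+4+2+1+1+1
8+3+3+1+1+1
8+3+2+2+1+1
8+2+2+2+2+1
…and 32 more, for 44 total.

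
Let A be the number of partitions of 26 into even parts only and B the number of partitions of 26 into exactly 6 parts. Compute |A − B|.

181

Partitions of 26 into even parts only: 101.
Partitions of 26 into exactly 6 parts: 282.
|101 − 282| = 181.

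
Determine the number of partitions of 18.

385

Systematic enumeration (by largest part, then next-largest, …) yields 385.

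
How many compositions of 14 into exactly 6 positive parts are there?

1287

By stars and bars with positive parts, the count is C(13,5) = 1287.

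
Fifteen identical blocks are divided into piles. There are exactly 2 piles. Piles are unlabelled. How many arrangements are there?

Enumerating:
1, 14
2, 13
3, 12
4, 11
5, 10
6, 9
7, 8
That's 7 in total.

7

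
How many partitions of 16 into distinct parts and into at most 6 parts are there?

32

There are too many to list fully; the first 12 (by largest part) are:
16
15+1
14+2
13+3
13+2+1
12+4
12+3+1
11+5
11+4+1
11+3+2
10+6
10+5+1
…and 20 more, for 32 total.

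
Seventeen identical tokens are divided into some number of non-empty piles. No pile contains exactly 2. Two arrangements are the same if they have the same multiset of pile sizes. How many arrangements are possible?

121

A full systematic count gives 121.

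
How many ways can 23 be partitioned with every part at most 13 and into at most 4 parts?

Enumerating by decreasing first part gives 97 partitions in all.

97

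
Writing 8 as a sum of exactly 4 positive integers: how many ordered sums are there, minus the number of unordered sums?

30

Compositions: C(7,3) = 35.
Unordered (partitions into 4 parts): 5.
Difference: 35 − 5 = 30.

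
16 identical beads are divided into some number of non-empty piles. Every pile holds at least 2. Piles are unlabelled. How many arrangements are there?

55

There are too many to list fully; the first 12 (by largest part) are:
16
14, 2
13, 3
12, 4
12, 2, 2
11, 5
11, 3, 2
10, 6
10, 4, 2
10, 3, 3
10, 2, 2, 2
9, 7
…and 43 more, for 55 total.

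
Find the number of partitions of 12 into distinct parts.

15

Listing the qualifying partitions of 12:
12
1,11
2,10
3,9
1,2,9
4,8
1,3,8
5,7
1,4,7
2,3,7
1,5,6
2,4,6
1,2,3,6
3,4,5
1,2,4,5
That's 15 in total.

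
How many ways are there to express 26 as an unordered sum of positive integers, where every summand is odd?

165

Enumerating by decreasing first part gives 165 partitions in all.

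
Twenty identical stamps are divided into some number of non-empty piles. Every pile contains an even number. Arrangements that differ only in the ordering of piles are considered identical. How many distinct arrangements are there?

A partial list (first 12 by largest part):
20
2+18
4+16
2+2+16
6+14
2+4+14
2+2+2+14
8+12
2+6+12
4+4+12
2+2+4+12
2+2+2+2+12
…and 30 more, for 42 total.

42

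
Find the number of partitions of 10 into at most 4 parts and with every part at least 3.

Listing the qualifying partitions of 10:
10
7, 3
6, 4
5, 5
4, 3, 3

5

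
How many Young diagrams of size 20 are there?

There are 627 such partitions.

627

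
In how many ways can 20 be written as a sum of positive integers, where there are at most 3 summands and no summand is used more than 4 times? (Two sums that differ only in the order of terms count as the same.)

44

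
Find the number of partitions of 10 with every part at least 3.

5

Listing the qualifying partitions of 10:
10
3, 7
4, 6
5, 5
3, 3, 4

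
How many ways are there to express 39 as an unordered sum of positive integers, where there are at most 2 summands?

They are:
39
38+1
37+2
36+3
35+4
34+5
33+6
32+7
31+8
30+9
29+10
28+11
27+12
26+13
25+14
24+15
23+16
22+17
21+18
20+19

20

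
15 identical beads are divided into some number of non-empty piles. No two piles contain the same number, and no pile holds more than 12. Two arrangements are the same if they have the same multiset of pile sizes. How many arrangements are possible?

The partitions of 15 that satisfy the conditions:
12+3
12+2+1
11+4
11+3+1
10+5
10+4+1
10+3+2
9+6
9+5+1
9+4+2
9+3+2+1
8+7
8+6+1
8+5+2
8+4+3
8+4+2+1
7+6+2
7+5+3
7+5+2+1
7+4+3+1
6+5+4
6+5+3+1
6+4+3+2
5+4+3+2+1
That's 24 in total.

24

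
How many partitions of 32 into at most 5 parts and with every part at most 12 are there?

A full systematic count gives 247.

247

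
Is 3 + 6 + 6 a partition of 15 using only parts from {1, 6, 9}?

No

The parts sum to 15, and the condition 'each summand belongs to {1, 6, 9}' is violated.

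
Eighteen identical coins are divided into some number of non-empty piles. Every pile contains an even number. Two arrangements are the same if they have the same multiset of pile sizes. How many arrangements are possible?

30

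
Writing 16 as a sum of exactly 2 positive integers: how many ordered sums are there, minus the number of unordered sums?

7

Compositions: C(15,1) = 15.
Partitions of 16 into exactly 2 parts: 8.
Difference: 15 − 8 = 7.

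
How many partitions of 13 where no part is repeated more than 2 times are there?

A partial list (first 12 by largest part):
13
12,1
11,2
11,1,1
10,3
10,2,1
9,4
9,3,1
9,2,2
9,2,1,1
8,5
8,4,1
…and 32 more, for 44 total.

44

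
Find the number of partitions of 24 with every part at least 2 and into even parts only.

A full systematic count gives 77.

77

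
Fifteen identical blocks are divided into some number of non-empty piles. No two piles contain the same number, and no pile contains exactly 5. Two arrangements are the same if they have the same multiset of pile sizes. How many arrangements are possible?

19

Listing the qualifying partitions of 15:
15
14,1
13,2
12,3
12,2,1
11,4
11,3,1
10,4,1
10,3,2
9,6
9,4,2
9,3,2,1
8,7
8,6,1
8,4,3
8,4,2,1
7,6,2
7,4,3,1
6,4,3,2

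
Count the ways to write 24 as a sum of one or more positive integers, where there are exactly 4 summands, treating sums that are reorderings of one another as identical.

108

Direct enumeration gives 108 partitions.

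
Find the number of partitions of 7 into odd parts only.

Enumerating:
7
5, 1, 1
3, 3, 1
3, 1, 1, 1, 1
1, 1, 1, 1, 1, 1, 1

5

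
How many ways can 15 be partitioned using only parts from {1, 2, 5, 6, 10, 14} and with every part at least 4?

Listing the qualifying partitions of 15:
10+5
5+5+5
Counting gives 2.

2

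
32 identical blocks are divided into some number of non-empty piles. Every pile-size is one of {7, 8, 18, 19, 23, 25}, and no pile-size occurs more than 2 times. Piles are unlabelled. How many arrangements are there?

The partitions of 32 that satisfy the conditions:
25, 7
18, 7, 7

2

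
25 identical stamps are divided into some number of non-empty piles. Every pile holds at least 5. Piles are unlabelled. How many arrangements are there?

30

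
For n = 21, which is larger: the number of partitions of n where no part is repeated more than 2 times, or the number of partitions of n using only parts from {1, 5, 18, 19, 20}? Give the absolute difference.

235

Partitions of 21 where no part is repeated more than 2 times: 243.
Partitions of 21 using only parts from {1, 5, 18, 19, 20}: 8.
|243 − 8| = 235.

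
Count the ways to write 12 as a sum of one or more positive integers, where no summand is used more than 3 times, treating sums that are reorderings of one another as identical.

50

A partial list (first 12 by largest part):
12
11 + 1
10 + 2
10 + 1 + 1
9 + 3
9 + 2 + 1
9 + 1 + 1 + 1
8 + 4
8 + 3 + 1
8 + 2 + 2
8 + 2 + 1 + 1
7 + 5
…and 38 more, for 50 total.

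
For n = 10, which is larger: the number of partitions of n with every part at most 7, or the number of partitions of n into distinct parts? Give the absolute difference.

Partitions of 10 with every part at most 7: 38.
Partitions of 10 into distinct parts: 10.
|38 − 10| = 28.

28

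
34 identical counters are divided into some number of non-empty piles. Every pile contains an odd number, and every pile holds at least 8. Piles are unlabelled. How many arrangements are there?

Enumerating:
25,9
23,11
21,13
19,15
17,17

5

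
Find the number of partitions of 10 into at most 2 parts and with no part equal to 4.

5

Listing the qualifying partitions of 10:
10
9,1
8,2
7,3
5,5
Counting gives 5.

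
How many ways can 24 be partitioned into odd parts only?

Direct enumeration gives 122 partitions.

122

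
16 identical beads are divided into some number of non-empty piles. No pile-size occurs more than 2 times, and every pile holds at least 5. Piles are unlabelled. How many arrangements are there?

6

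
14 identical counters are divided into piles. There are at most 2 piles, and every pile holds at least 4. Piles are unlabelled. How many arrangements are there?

5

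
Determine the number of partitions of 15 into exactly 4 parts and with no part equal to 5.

They are:
1+1+1+12
1+1+2+11
1+1+3+10
1+2+2+10
1+1+4+9
1+2+3+9
2+2+2+9
1+2+4+8
1+3+3+8
2+2+3+8
1+1+6+7
1+3+4+7
2+2+4+7
2+3+3+7
1+2+6+6
1+4+4+6
2+3+4+6
3+3+3+6
3+4+4+4
That's 19 in total.

19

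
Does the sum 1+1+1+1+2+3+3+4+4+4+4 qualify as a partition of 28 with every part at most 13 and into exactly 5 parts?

No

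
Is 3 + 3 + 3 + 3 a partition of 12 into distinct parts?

No

The parts sum to 12, and the condition 'all summands are distinct' is violated.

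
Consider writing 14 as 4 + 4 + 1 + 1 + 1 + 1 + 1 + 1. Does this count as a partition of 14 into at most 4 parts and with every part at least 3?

No

The parts sum to 14, and the condition 'there are at most 4 summands' is violated.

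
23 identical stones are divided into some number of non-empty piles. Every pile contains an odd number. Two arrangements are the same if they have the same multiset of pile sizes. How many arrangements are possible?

104

Systematic enumeration (by largest part, then next-largest, …) yields 104.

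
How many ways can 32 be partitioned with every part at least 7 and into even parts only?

11

Listing the qualifying partitions of 32:
32
24+8
22+10
20+12
18+14
16+16
16+8+8
14+10+8
12+12+8
12+10+10
8+8+8+8
That's 11 in total.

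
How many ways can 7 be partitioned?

The partitions of 7 that satisfy the conditions:
7
6 + 1
5 + 2
5 + 1 + 1
4 + 3
4 + 2 + 1
4 + 1 + 1 + 1
3 + 3 + 1
3 + 2 + 2
3 + 2 + 1 + 1
3 + 1 + 1 + 1 + 1
2 + 2 + 2 + 1
2 + 2 + 1 + 1 + 1
2 + 1 + 1 + 1 + 1 + 1
1 + 1 + 1 + 1 + 1 + 1 + 1

15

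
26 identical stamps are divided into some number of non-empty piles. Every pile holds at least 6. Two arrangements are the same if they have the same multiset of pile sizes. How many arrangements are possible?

21

Listing the qualifying partitions of 26:
26
6 + 20
7 + 19
8 + 18
9 + 17
10 + 16
11 + 15
12 + 14
6 + 6 + 14
13 + 13
6 + 7 + 13
6 + 8 + 12
7 + 7 + 12
6 + 9 + 11
7 + 8 + 11
6 + 10 + 10
7 + 9 + 10
8 + 8 + 10
8 + 9 + 9
6 + 6 + 6 + 8
6 + 6 + 7 + 7
Counting gives 21.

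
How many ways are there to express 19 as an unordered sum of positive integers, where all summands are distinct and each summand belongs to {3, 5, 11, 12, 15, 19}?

2

The partitions of 19 that satisfy the conditions:
19
11,5,3
That's 2 in total.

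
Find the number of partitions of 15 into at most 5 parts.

Enumerating by decreasing first part gives 84 partitions in all.

84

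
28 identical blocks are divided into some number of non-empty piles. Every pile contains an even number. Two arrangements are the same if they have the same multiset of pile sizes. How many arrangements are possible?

Counting exhaustively, 135 partitions satisfy the conditions.

135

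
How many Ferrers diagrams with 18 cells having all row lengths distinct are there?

46

A partial list (first 12 by largest part):
18
17, 1
16, 2
15, 3
15, 2, 1
14, 4
14, 3, 1
13, 5
13, 4, 1
13, 3, 2
12, 6
12, 5, 1
…and 34 more, for 46 total.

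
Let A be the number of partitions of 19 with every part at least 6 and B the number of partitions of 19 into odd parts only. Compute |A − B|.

Partitions of 19 with every part at least 6: 6.
Partitions of 19 into odd parts only: 54.
|6 − 54| = 48.

48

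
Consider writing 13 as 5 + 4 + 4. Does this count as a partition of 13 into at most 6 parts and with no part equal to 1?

Yes

The parts sum to 13, and the condition 'there are at most 6 summands' holds; the condition 'no summand equals 1' holds.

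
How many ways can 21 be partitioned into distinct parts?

Counting exhaustively, 76 partitions satisfy the conditions.

76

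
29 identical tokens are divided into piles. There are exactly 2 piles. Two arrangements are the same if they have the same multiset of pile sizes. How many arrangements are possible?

Listing the qualifying partitions of 29:
28,1
27,2
26,3
25,4
24,5
23,6
22,7
21,8
20,9
19,10
18,11
17,12
16,13
15,14

14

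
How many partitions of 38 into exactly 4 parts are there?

411

Enumerating by decreasing first part gives 411 partitions in all.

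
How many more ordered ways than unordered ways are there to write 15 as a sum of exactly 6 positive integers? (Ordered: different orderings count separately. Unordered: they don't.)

1976

Compositions: C(14,5) = 2002.
Partitions of 15 into exactly 6 parts: 26.
Difference: 2002 − 26 = 1976.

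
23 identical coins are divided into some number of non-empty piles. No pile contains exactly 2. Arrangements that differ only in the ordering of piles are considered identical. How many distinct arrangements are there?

A full systematic count gives 463.

463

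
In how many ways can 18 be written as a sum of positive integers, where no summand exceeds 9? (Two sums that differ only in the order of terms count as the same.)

There are 318 such partitions.

318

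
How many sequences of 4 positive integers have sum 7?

20

Equivalently, choose which 3 of the 6 gaps become plus signs: C(6,3) = 20.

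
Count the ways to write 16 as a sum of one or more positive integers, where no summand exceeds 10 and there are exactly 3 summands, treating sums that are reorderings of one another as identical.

15

Enumerating:
1,5,10
2,4,10
3,3,10
1,6,9
2,5,9
3,4,9
1,7,8
2,6,8
3,5,8
4,4,8
2,7,7
3,6,7
4,5,7
4,6,6
5,5,6
That's 15 in total.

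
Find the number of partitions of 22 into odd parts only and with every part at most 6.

Enumerating:
5 + 5 + 5 + 5 + 1 + 1
5 + 5 + 5 + 3 + 3 + 1
5 + 5 + 5 + 3 + 1 + 1 + 1 + 1
5 + 5 + 5 + 1 + 1 + 1 + 1 + 1 + 1 + 1
5 + 5 + 3 + 3 + 3 + 3
5 + 5 + 3 + 3 + 3 + 1 + 1 + 1
5 + 5 + 3 + 3 + 1 + 1 + 1 + 1 + 1 + 1
5 + 5 + 3 + 1 + 1 + 1 + 1 + 1 + 1 + 1 + 1 + 1
5 + 5 + 1 + 1 + 1 + 1 + 1 + 1 + 1 + 1 + 1 + 1 + 1 + 1
5 + 3 + 3 + 3 + 3 + 3 + 1 + 1
5 + 3 + 3 + 3 + 3 + 1 + 1 + 1 + 1 + 1
5 + 3 + 3 + 3 + 1 + 1 + 1 + 1 + 1 + 1 + 1 + 1
5 + 3 + 3 + 1 + 1 + 1 + 1 + 1 + 1 + 1 + 1 + 1 + 1 + 1
5 + 3 + 1 + 1 + 1 + 1 + 1 + 1 + 1 + 1 + 1 + 1 + 1 + 1 + 1 + 1
5 + 1 + 1 + 1 + 1 + 1 + 1 + 1 + 1 + 1 + 1 + 1 + 1 + 1 + 1 + 1 + 1 + 1
3 + 3 + 3 + 3 + 3 + 3 + 3 + 1
3 + 3 + 3 + 3 + 3 + 3 + 1 + 1 + 1 + 1
3 + 3 + 3 + 3 + 3 + 1 + 1 + 1 + 1 + 1 + 1 + 1
3 + 3 + 3 + 3 + 1 + 1 + 1 + 1 + 1 + 1 + 1 + 1 + 1 + 1
3 + 3 + 3 + 1 + 1 + 1 + 1 + 1 + 1 + 1 + 1 + 1 + 1 + 1 + 1 + 1
3 + 3 + 1 + 1 + 1 + 1 + 1 + 1 + 1 + 1 + 1 + 1 + 1 + 1 + 1 + 1 + 1 + 1
3 + 1 + 1 + 1 + 1 + 1 + 1 + 1 + 1 + 1 + 1 + 1 + 1 + 1 + 1 + 1 + 1 + 1 + 1 + 1
1 + 1 + 1 + 1 + 1 + 1 + 1 + 1 + 1 + 1 + 1 + 1 + 1 + 1 + 1 + 1 + 1 + 1 + 1 + 1 + 1 + 1

23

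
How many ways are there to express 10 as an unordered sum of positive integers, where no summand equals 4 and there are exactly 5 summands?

The partitions of 10 that satisfy the conditions:
6 + 1 + 1 + 1 + 1
5 + 2 + 1 + 1 + 1
3 + 3 + 2 + 1 + 1
3 + 2 + 2 + 2 + 1
2 + 2 + 2 + 2 + 2

5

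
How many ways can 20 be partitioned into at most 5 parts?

192

Counting exhaustively, 192 partitions satisfy the conditions.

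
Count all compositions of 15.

16384

The number of compositions of n is 2^(n−1); here 2^14 = 16384.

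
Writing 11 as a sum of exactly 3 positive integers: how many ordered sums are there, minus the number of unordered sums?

35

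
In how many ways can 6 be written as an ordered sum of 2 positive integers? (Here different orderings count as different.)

5

A composition of 6 into 2 positive parts is chosen by placing 1 dividers among the 5 gaps between 6 units: C(5,1) = 5.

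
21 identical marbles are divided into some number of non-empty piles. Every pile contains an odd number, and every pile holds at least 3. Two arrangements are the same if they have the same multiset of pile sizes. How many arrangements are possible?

The partitions of 21 that satisfy the conditions:
21
15,3,3
13,5,3
11,7,3
11,5,5
9,9,3
9,7,5
9,3,3,3,3
7,7,7
7,5,3,3,3
5,5,5,3,3
3,3,3,3,3,3,3
Counting gives 12.

12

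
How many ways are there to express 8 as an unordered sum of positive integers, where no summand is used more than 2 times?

They are:
8
7 + 1
6 + 2
6 + 1 + 1
5 + 3
5 + 2 + 1
4 + 4
4 + 3 + 1
4 + 2 + 2
4 + 2 + 1 + 1
3 + 3 + 2
3 + 3 + 1 + 1
3 + 2 + 2 + 1
Counting gives 13.

13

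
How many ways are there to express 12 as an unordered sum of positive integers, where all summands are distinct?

15

They are:
12
1+11
2+10
3+9
1+2+9
4+8
1+3+8
5+7
1+4+7
2+3+7
1+5+6
2+4+6
1+2+3+6
3+4+5
1+2+4+5
Counting gives 15.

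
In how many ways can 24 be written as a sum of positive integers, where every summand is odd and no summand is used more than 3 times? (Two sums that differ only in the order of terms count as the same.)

There are too many to list fully; the first 12 (by largest part) are:
23+1
21+3
21+1+1+1
19+5
19+3+1+1
17+7
17+5+1+1
17+3+3+1
15+9
15+7+1+1
15+5+3+1
15+3+3+3
…and 36 more, for 48 total.

48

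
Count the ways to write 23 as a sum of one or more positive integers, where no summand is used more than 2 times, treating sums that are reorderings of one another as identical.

Systematic enumeration (by largest part, then next-largest, …) yields 355.

355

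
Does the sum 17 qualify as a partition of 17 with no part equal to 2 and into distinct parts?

The parts sum to 17, and the condition 'no summand equals 2' holds; the condition 'all summands are distinct' holds.

Yes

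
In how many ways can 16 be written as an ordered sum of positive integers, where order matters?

Each of the 15 gaps between 16 units is either a break or not: 2^15 = 32768.

32768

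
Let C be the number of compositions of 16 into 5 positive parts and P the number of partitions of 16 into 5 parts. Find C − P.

1328

Compositions: C(15,4) = 1365.
Partitions of 16 into exactly 5 parts: 37.
Difference: 1365 − 37 = 1328.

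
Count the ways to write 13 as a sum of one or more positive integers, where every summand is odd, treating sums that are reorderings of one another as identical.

They are:
13
11, 1, 1
9, 3, 1
9, 1, 1, 1, 1
7, 5, 1
7, 3, 3
7, 3, 1, 1, 1
7, 1, 1, 1, 1, 1, 1
5, 5, 3
5, 5, 1, 1, 1
5, 3, 3, 1, 1
5, 3, 1, 1, 1, 1, 1
5, 1, 1, 1, 1, 1, 1, 1, 1
3, 3, 3, 3, 1
3, 3, 3, 1, 1, 1, 1
3, 3, 1, 1, 1, 1, 1, 1, 1
3, 1, 1, 1, 1, 1, 1, 1, 1, 1, 1
1, 1, 1, 1, 1, 1, 1, 1, 1, 1, 1, 1, 1
That's 18 in total.

18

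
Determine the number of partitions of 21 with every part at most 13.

747

Systematic enumeration (by largest part, then next-largest, …) yields 747.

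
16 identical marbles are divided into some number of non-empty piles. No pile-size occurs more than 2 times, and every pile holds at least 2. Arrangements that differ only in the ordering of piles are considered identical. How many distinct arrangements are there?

There are too many to list fully; the first 12 (by largest part) are:
16
14, 2
13, 3
12, 4
12, 2, 2
11, 5
11, 3, 2
10, 6
10, 4, 2
10, 3, 3
9, 7
9, 5, 2
…and 25 more, for 37 total.

37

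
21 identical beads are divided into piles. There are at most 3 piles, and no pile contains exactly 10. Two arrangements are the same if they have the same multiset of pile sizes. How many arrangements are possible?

A partial list (first 12 by largest part):
21
20,1
19,2
19,1,1
18,3
18,2,1
17,4
17,3,1
17,2,2
16,5
16,4,1
16,3,2
…and 30 more, for 42 total.

42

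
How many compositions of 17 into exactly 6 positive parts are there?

A composition of 17 into 6 positive parts is chosen by placing 5 dividers among the 16 gaps between 17 units: C(16,5) = 4368.

4368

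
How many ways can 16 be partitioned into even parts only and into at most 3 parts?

10

Listing the qualifying partitions of 16:
16
14+2
12+4
12+2+2
10+6
10+4+2
8+8
8+6+2
8+4+4
6+6+4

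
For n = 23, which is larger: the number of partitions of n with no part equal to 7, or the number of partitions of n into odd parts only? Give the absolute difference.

920

Partitions of 23 with no part equal to 7: 1024.
Partitions of 23 into odd parts only: 104.
|1024 − 104| = 920.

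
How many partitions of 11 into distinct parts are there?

12

The partitions of 11 that satisfy the conditions:
11
10, 1
9, 2
8, 3
8, 2, 1
7, 4
7, 3, 1
6, 5
6, 4, 1
6, 3, 2
5, 4, 2
5, 3, 2, 1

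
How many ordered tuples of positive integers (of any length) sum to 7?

64

There are 6 gaps and each independently is a cut or not, giving 2^6 = 64.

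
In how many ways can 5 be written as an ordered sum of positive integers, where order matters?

Each of the 4 gaps between 5 units is either a break or not: 2^4 = 16.

16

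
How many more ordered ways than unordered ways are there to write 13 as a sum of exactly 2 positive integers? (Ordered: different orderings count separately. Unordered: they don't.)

Compositions: C(12,1) = 12.
Unordered (partitions into 2 parts): 6.
Difference: 12 − 6 = 6.

6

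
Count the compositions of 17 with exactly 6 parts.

A composition of 17 into 6 positive parts is chosen by placing 5 dividers among the 16 gaps between 17 units: C(16,5) = 4368.

4368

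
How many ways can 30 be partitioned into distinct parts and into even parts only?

27

A partial list (first 12 by largest part):
30
28,2
26,4
24,6
24,4,2
22,8
22,6,2
20,10
20,8,2
20,6,4
18,12
18,10,2
…and 15 more, for 27 total.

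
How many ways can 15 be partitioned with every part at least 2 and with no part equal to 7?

34

A partial list (first 12 by largest part):
15
13,2
12,3
11,4
11,2,2
10,5
10,3,2
9,6
9,4,2
9,3,3
9,2,2,2
8,5,2
…and 22 more, for 34 total.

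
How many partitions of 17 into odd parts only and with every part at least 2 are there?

The partitions of 17 that satisfy the conditions:
17
11+3+3
9+5+3
7+7+3
7+5+5
5+3+3+3+3

6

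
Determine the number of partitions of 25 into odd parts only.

Systematic enumeration (by largest part, then next-largest, …) yields 142.

142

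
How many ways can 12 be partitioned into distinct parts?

Listing the qualifying partitions of 12:
12
1, 11
2, 10
3, 9
1, 2, 9
4, 8
1, 3, 8
5, 7
1, 4, 7
2, 3, 7
1, 5, 6
2, 4, 6
1, 2, 3, 6
3, 4, 5
1, 2, 4, 5
That's 15 in total.

15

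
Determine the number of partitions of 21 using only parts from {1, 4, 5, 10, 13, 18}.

29

There are too many to list fully; the first 12 (by largest part) are:
18+1+1+1
13+5+1+1+1
13+4+4
13+4+1+1+1+1
13+1+1+1+1+1+1+1+1
10+10+1
10+5+5+1
10+5+4+1+1
10+5+1+1+1+1+1+1
10+4+4+1+1+1
10+4+1+1+1+1+1+1+1
10+1+1+1+1+1+1+1+1+1+1+1
…and 17 more, for 29 total.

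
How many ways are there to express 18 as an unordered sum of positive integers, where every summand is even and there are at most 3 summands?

12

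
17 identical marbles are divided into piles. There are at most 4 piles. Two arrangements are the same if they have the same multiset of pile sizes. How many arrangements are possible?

Counting exhaustively, 72 partitions satisfy the conditions.

72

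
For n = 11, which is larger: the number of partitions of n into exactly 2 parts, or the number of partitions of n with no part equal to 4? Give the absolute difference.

36

Partitions of 11 into exactly 2 parts: 5.
Partitions of 11 with no part equal to 4: 41.
|5 − 41| = 36.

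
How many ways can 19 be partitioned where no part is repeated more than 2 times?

163

Systematic enumeration (by largest part, then next-largest, …) yields 163.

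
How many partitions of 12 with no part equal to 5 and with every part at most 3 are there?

19

Listing the qualifying partitions of 12:
3, 3, 3, 3
3, 3, 3, 2, 1
3, 3, 3, 1, 1, 1
3, 3, 2, 2, 2
3, 3, 2, 2, 1, 1
3, 3, 2, 1, 1, 1, 1
3, 3, 1, 1, 1, 1, 1, 1
3, 2, 2, 2, 2, 1
3, 2, 2, 2, 1, 1, 1
3, 2, 2, 1, 1, 1, 1, 1
3, 2, 1, 1, 1, 1, 1, 1, 1
3, 1, 1, 1, 1, 1, 1, 1, 1, 1
2, 2, 2, 2, 2, 2
2, 2, 2, 2, 2, 1, 1
2, 2, 2, 2, 1, 1, 1, 1
2, 2, 2, 1, 1, 1, 1, 1, 1
2, 2, 1, 1, 1, 1, 1, 1, 1, 1
2, 1, 1, 1, 1, 1, 1, 1, 1, 1, 1
1, 1, 1, 1, 1, 1, 1, 1, 1, 1, 1, 1
Counting gives 19.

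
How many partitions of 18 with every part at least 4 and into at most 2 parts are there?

The partitions of 18 that satisfy the conditions:
18
4,14
5,13
6,12
7,11
8,10
9,9

7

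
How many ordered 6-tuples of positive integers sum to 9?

A composition of 9 into 6 positive parts is chosen by placing 5 dividers among the 8 gaps between 9 units: C(8,5) = 56.

56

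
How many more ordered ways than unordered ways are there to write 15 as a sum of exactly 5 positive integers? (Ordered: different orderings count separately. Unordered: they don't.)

Ordered (compositions into 5 parts): C(14,4) = 1001.
Partitions of 15 into exactly 5 parts: 30.
Difference: 1001 − 30 = 971.

971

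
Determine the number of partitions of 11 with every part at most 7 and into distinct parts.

7

They are:
7,4
7,3,1
6,5
6,4,1
6,3,2
5,4,2
5,3,2,1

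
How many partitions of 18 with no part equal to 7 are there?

Enumerating by decreasing first part gives 329 partitions in all.

329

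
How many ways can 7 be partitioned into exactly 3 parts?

4

They are:
5, 1, 1
4, 2, 1
3, 3, 1
3, 2, 2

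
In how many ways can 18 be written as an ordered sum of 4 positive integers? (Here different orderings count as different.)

Place 3 bars in the 17 internal gaps of a row of 18 dots: C(17,3) = 680.

680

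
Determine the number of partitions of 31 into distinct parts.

340

There are 340 such partitions.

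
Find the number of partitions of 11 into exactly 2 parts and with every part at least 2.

They are:
2, 9
3, 8
4, 7
5, 6
That's 4 in total.

4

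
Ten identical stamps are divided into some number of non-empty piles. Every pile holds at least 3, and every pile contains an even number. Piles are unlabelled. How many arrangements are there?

2

They are:
10
4+6
Counting gives 2.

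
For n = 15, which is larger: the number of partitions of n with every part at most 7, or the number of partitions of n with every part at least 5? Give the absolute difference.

Partitions of 15 with every part at most 7: 131.
Partitions of 15 with every part at least 5: 5.
|131 − 5| = 126.

126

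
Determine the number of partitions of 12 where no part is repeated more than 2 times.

36

There are too many to list fully; the first 12 (by largest part) are:
12
1 + 11
2 + 10
1 + 1 + 10
3 + 9
1 + 2 + 9
4 + 8
1 + 3 + 8
2 + 2 + 8
1 + 1 + 2 + 8
5 + 7
1 + 4 + 7
…and 24 more, for 36 total.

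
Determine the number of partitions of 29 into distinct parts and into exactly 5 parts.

There are too many to list fully; the first 12 (by largest part) are:
1+2+3+4+19
1+2+3+5+18
1+2+3+6+17
1+2+4+5+17
1+2+3+7+16
1+2+4+6+16
1+3+4+5+16
1+2+3+8+15
1+2+4+7+15
1+2+5+6+15
1+3+4+6+15
2+3+4+5+15
…and 58 more, for 70 total.

70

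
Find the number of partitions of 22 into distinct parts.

89

Systematic enumeration (by largest part, then next-largest, …) yields 89.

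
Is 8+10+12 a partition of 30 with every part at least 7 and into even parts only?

Yes

The parts sum to 30, and the condition 'every summand is at least 7' holds; the condition 'every summand is even' holds.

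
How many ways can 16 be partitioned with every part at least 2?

55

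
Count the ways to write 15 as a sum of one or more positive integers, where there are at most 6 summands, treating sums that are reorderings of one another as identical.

110

Direct enumeration gives 110 partitions.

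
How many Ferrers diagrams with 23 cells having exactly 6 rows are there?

163

Direct enumeration gives 163 partitions.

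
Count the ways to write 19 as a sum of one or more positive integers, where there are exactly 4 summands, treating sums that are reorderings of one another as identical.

54

A partial list (first 12 by largest part):
16,1,1,1
15,2,1,1
14,3,1,1
14,2,2,1
13,4,1,1
13,3,2,1
13,2,2,2
12,5,1,1
12,4,2,1
12,3,3,1
12,3,2,2
11,6,1,1
…and 42 more, for 54 total.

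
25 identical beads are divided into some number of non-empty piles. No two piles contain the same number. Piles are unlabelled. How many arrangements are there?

Direct enumeration gives 142 partitions.

142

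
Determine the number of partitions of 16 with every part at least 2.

55

There are too many to list fully; the first 12 (by largest part) are:
16
14, 2
13, 3
12, 4
12, 2, 2
11, 5
11, 3, 2
10, 6
10, 4, 2
10, 3, 3
10, 2, 2, 2
9, 7
…and 43 more, for 55 total.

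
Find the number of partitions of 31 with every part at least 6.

There are too many to list fully; the first 12 (by largest part) are:
31
25+6
24+7
23+8
22+9
21+10
20+11
19+12
19+6+6
18+13
18+7+6
17+14
…and 32 more, for 44 total.

44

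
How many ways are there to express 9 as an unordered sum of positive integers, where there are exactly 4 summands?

6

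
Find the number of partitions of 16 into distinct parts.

There are too many to list fully; the first 12 (by largest part) are:
16
15, 1
14, 2
13, 3
13, 2, 1
12, 4
12, 3, 1
11, 5
11, 4, 1
11, 3, 2
10, 6
10, 5, 1
…and 20 more, for 32 total.

32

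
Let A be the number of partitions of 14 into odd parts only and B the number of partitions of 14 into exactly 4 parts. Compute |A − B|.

1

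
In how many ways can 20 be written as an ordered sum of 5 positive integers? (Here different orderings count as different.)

3876

Place 4 bars in the 19 internal gaps of a row of 20 dots: C(19,4) = 3876.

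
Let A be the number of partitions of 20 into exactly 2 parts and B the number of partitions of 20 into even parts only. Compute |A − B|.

32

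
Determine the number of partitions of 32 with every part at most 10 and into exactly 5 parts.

There are 88 such partitions.

88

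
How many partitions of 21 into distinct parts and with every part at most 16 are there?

There are too many to list fully; the first 12 (by largest part) are:
16 + 5
16 + 4 + 1
16 + 3 + 2
15 + 6
15 + 5 + 1
15 + 4 + 2
15 + 3 + 2 + 1
14 + 7
14 + 6 + 1
14 + 5 + 2
14 + 4 + 3
14 + 4 + 2 + 1
…and 57 more, for 69 total.

69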